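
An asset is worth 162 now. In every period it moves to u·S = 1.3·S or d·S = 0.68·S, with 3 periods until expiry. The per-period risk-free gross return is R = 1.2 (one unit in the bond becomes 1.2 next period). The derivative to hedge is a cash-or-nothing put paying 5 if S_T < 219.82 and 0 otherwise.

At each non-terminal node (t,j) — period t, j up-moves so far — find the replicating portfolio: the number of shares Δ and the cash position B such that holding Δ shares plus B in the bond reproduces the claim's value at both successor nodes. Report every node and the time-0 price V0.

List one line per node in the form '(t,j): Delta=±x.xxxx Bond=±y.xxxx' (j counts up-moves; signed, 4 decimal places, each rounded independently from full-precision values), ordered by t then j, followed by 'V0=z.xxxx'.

Risk-neutral probability p* = (R−d)/(u−d) = (1.2−0.68)/(1.3−0.68) = 0.8387.
Payoff layer (t=3): V(3,0)=5.0000, V(3,1)=5.0000, V(3,2)=5.0000, V(3,3)=0.0000
Node (2,0) S=74.9088: V=(p*·5.0000+(1−p*)·5.0000)/1.2=4.1667; Δ=(5.0000−5.0000)/(97.3814−50.9380)=0.0000; B=V−Δ·S=4.1667
Node (2,1) S=143.2080: V=(p*·5.0000+(1−p*)·5.0000)/1.2=4.1667; Δ=(5.0000−5.0000)/(186.1704−97.3814)=0.0000; B=V−Δ·S=4.1667
Node (2,2) S=273.7800: V=(p*·0.0000+(1−p*)·5.0000)/1.2=0.6720; Δ=(0.0000−5.0000)/(355.9140−186.1704)=-0.0295; B=V−Δ·S=8.7366
Node (1,0) S=110.1600: V=(p*·4.1667+(1−p*)·4.1667)/1.2=3.4722; Δ=(4.1667−4.1667)/(143.2080−74.9088)=0.0000; B=V−Δ·S=3.4722
Node (1,1) S=210.6000: V=(p*·0.6720+(1−p*)·4.1667)/1.2=1.0297; Δ=(0.6720−4.1667)/(273.7800−143.2080)=-0.0268; B=V−Δ·S=6.6662
Node (0,0) S=162.0000: V=(p*·1.0297+(1−p*)·3.4722)/1.2=1.1864; Δ=(1.0297−3.4722)/(210.6000−110.1600)=-0.0243; B=V−Δ·S=5.1259
Each (Δ,B) replicates both successor values, so the strategy is self-financing and V0 is arbitrage-free.

(0,0): Delta=-0.0243 Bond=5.1259
(1,0): Delta=0.0000 Bond=3.4722
(1,1): Delta=-0.0268 Bond=6.6662
(2,0): Delta=0.0000 Bond=4.1667
(2,1): Delta=0.0000 Bond=4.1667
(2,2): Delta=-0.0295 Bond=8.7366
V0=1.1864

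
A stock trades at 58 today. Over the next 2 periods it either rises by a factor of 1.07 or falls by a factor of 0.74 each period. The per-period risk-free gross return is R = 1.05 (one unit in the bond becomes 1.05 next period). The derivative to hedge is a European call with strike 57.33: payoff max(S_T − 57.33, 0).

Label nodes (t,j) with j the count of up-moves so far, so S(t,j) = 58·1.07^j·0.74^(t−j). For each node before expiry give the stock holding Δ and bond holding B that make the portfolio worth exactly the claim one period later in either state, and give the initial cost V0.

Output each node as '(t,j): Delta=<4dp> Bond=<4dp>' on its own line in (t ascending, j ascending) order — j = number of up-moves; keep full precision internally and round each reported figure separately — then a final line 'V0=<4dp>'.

Risk-neutral probability p* = (R−d)/(u−d) = (1.05−0.74)/(1.07−0.74) = 0.9394.
Terminal payoffs: V(2,0)=0.0000, V(2,1)=0.0000, V(2,2)=9.0742
(1,0): S=42.9200. Δ = (V_up−V_dn)/(S_up−S_dn) = (0.0000−0.0000)/(45.9244−31.7608) = 0.0000. V = [p*·0.0000 + (1−p*)·0.0000]/1.05 = 0.0000. B = V − Δ·S = 0.0000.
(1,1): S=62.0600. Δ = (V_up−V_dn)/(S_up−S_dn) = (9.0742−0.0000)/(66.4042−45.9244) = 0.4431. V = [p*·9.0742 + (1−p*)·0.0000]/1.05 = 8.1183. B = V − Δ·S = -19.3792.
(0,0): S=58.0000. Δ = (V_up−V_dn)/(S_up−S_dn) = (8.1183−0.0000)/(62.0600−42.9200) = 0.4242. V = [p*·8.1183 + (1−p*)·0.0000]/1.05 = 7.2632. B = V − Δ·S = -17.3379.
Root portfolio cost Δ·58+B reproduces V0=7.2632.

(0,0): Delta=0.4242 Bond=-17.3379
(1,0): Delta=0.0000 Bond=0.0000
(1,1): Delta=0.4431 Bond=-19.3792
V0=7.2632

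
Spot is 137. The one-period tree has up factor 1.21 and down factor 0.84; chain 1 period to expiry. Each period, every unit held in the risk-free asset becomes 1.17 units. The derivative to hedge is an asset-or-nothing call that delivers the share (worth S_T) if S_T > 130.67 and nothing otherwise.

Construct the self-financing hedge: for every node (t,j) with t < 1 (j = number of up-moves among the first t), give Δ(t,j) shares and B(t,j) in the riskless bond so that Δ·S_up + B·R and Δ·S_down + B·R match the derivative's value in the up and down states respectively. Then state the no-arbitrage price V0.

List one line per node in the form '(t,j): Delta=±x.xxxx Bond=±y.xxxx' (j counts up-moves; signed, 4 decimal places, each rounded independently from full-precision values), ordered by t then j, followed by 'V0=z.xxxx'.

(0,0): Delta=3.2703 Bond=-321.6604
V0=126.3666

The replicating-portfolio and risk-neutral prices coincide; use p* = (1.17−0.84)/(1.21−0.84) = 0.8919 for the latter.
Terminal payoffs: V(1,0)=0.0000, V(1,1)=165.7700
Node (0,0) S=137.0000: V=(p*·165.7700+(1−p*)·0.0000)/1.17=126.3666; Δ=(165.7700−0.0000)/(165.7700−115.0800)=3.2703; B=V−Δ·S=-321.6604
Root portfolio cost Δ·137+B reproduces V0=126.3666.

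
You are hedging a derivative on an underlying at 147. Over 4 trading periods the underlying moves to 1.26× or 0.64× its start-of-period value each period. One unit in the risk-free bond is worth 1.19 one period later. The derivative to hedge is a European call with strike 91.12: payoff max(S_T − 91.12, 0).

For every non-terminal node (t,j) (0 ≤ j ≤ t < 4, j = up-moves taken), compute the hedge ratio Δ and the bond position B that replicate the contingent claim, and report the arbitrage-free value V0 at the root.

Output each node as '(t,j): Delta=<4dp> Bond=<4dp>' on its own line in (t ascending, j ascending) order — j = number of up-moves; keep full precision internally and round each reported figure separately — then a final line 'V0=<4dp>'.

The replicating-portfolio and risk-neutral prices coincide; use p* = (1.19−0.64)/(1.26−0.64) = 0.8871 for the latter.
Terminal values V(4,·): V(4,0)=0.0000, V(4,1)=0.0000, V(4,2)=4.4713, V(4,3)=97.0754, V(4,4)=279.3896
Node (3,0) S=38.5352: V=(p*·0.0000+(1−p*)·0.0000)/1.19=0.0000; Δ=(0.0000−0.0000)/(48.5543−24.6625)=0.0000; B=V−Δ·S=0.0000
Node (3,1) S=75.8661: V=(p*·4.4713+(1−p*)·0.0000)/1.19=3.3332; Δ=(4.4713−0.0000)/(95.5913−48.5543)=0.0951; B=V−Δ·S=-3.8786
Node (3,2) S=149.3614: V=(p*·97.0754+(1−p*)·4.4713)/1.19=72.7900; Δ=(97.0754−4.4713)/(188.1954−95.5913)=1.0000; B=V−Δ·S=-76.5714
Node (3,3) S=294.0553: V=(p*·279.3896+(1−p*)·97.0754)/1.19=217.4838; Δ=(279.3896−97.0754)/(370.5096−188.1954)=1.0000; B=V−Δ·S=-76.5714
Node (2,0) S=60.2112: V=(p*·3.3332+(1−p*)·0.0000)/1.19=2.4847; Δ=(3.3332−0.0000)/(75.8661−38.5352)=0.0893; B=V−Δ·S=-2.8913
Node (2,1) S=118.5408: V=(p*·72.7900+(1−p*)·3.3332)/1.19=54.5782; Δ=(72.7900−3.3332)/(149.3614−75.8661)=0.9451; B=V−Δ·S=-57.4489
Node (2,2) S=233.3772: V=(p*·217.4838+(1−p*)·72.7900)/1.19=169.0315; Δ=(217.4838−72.7900)/(294.0553−149.3614)=1.0000; B=V−Δ·S=-64.3457
Node (1,0) S=94.0800: V=(p*·54.5782+(1−p*)·2.4847)/1.19=40.9216; Δ=(54.5782−2.4847)/(118.5408−60.2112)=0.8931; B=V−Δ·S=-43.1001
Node (1,1) S=185.2200: V=(p*·169.0315+(1−p*)·54.5782)/1.19=131.1843; Δ=(169.0315−54.5782)/(233.3772−118.5408)=0.9967; B=V−Δ·S=-53.4177
Node (0,0) S=147.0000: V=(p*·131.1843+(1−p*)·40.9216)/1.19=101.6751; Δ=(131.1843−40.9216)/(185.2200−94.0800)=0.9904; B=V−Δ·S=-43.9099
Self-financing check: at every node Δ·S+B equals the discounted successor values.

(0,0): Delta=0.9904 Bond=-43.9099
(1,0): Delta=0.8931 Bond=-43.1001
(1,1): Delta=0.9967 Bond=-53.4177
(2,0): Delta=0.0893 Bond=-2.8913
(2,1): Delta=0.9451 Bond=-57.4489
(2,2): Delta=1.0000 Bond=-64.3457
(3,0): Delta=0.0000 Bond=0.0000
(3,1): Delta=0.0951 Bond=-3.8786
(3,2): Delta=1.0000 Bond=-76.5714
(3,3): Delta=1.0000 Bond=-76.5714
V0=101.6751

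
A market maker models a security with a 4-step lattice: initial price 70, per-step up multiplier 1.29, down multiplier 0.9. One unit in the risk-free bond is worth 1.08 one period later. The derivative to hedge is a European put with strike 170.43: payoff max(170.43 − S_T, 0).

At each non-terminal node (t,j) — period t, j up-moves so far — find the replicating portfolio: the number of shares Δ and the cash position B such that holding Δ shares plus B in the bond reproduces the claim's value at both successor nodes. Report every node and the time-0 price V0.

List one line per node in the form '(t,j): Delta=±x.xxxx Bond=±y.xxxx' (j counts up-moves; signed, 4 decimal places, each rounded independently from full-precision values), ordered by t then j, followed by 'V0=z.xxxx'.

(0,0): Delta=-0.9331 Bond=121.3662
(1,0): Delta=-1.0000 Bond=135.2928
(1,1): Delta=-0.8786 Bond=126.1552
(2,0): Delta=-1.0000 Bond=146.1163
(2,1): Delta=-1.0000 Bond=146.1163
(2,2): Delta=-0.7797 Bond=124.7341
(3,0): Delta=-1.0000 Bond=157.8056
(3,1): Delta=-1.0000 Bond=157.8056
(3,2): Delta=-1.0000 Bond=157.8056
(3,3): Delta=-0.6004 Bond=107.7713
V0=56.0521

Since d<R<u, set p* = (R−d)/(u−d) = 0.4615; price each node as the discounted p*-expectation of its children.
At expiry t=4: V(4,0)=124.5030, V(4,1)=104.6013, V(4,2)=76.0755, V(4,3)=35.1886, V(4,4)=0.0000
Node (3,0) S=51.0300: V=(p*·104.6013+(1−p*)·124.5030)/1.08=106.7756; Δ=(104.6013−124.5030)/(65.8287−45.9270)=-1.0000; B=V−Δ·S=157.8056
Node (3,1) S=73.1430: V=(p*·76.0755+(1−p*)·104.6013)/1.08=84.6626; Δ=(76.0755−104.6013)/(94.3545−65.8287)=-1.0000; B=V−Δ·S=157.8056
Node (3,2) S=104.8383: V=(p*·35.1886+(1−p*)·76.0755)/1.08=52.9673; Δ=(35.1886−76.0755)/(135.2414−94.3545)=-1.0000; B=V−Δ·S=157.8056
Node (3,3) S=150.2682: V=(p*·0.0000+(1−p*)·35.1886)/1.08=17.5442; Δ=(0.0000−35.1886)/(193.8460−135.2414)=-0.6004; B=V−Δ·S=107.7713
Node (2,0) S=56.7000: V=(p*·84.6626+(1−p*)·106.7756)/1.08=89.4163; Δ=(84.6626−106.7756)/(73.1430−51.0300)=-1.0000; B=V−Δ·S=146.1163
Node (2,1) S=81.2700: V=(p*·52.9673+(1−p*)·84.6626)/1.08=64.8463; Δ=(52.9673−84.6626)/(104.8383−73.1430)=-1.0000; B=V−Δ·S=146.1163
Node (2,2) S=116.4870: V=(p*·17.5442+(1−p*)·52.9673)/1.08=33.9057; Δ=(17.5442−52.9673)/(150.2682−104.8383)=-0.7797; B=V−Δ·S=124.7341
Node (1,0) S=63.0000: V=(p*·64.8463+(1−p*)·89.4163)/1.08=72.2928; Δ=(64.8463−89.4163)/(81.2700−56.7000)=-1.0000; B=V−Δ·S=135.2928
Node (1,1) S=90.3000: V=(p*·33.9057+(1−p*)·64.8463)/1.08=46.8204; Δ=(33.9057−64.8463)/(116.4870−81.2700)=-0.8786; B=V−Δ·S=126.1552
Node (0,0) S=70.0000: V=(p*·46.8204+(1−p*)·72.2928)/1.08=56.0521; Δ=(46.8204−72.2928)/(90.3000−63.0000)=-0.9331; B=V−Δ·S=121.3662
Each (Δ,B) replicates both successor values, so the strategy is self-financing and V0 is arbitrage-free.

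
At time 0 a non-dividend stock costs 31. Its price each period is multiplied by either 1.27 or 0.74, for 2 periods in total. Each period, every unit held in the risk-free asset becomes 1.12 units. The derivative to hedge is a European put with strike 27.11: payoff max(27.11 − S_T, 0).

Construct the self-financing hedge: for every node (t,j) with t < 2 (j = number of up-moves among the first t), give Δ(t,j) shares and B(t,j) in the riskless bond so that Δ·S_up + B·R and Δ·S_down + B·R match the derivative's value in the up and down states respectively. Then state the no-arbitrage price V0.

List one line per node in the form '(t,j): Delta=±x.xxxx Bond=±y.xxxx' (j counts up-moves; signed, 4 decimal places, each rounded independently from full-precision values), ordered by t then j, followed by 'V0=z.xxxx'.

Since d<R<u, set p* = (R−d)/(u−d) = 0.7170; price each node as the discounted p*-expectation of its children.
At expiry t=2: V(2,0)=10.1344, V(2,1)=0.0000, V(2,2)=0.0000
  t=1,j=0: stock 22.9400 → up 29.1338 (V=0.0000), down 16.9756 (V=10.1344). Price 2.5609; hedge Δ=-0.8335, bond B=21.6824.
  t=1,j=1: stock 39.3700 → up 49.9999 (V=0.0000), down 29.1338 (V=0.0000). Price 0.0000; hedge Δ=0.0000, bond B=0.0000.
  t=0,j=0: stock 31.0000 → up 39.3700 (V=0.0000), down 22.9400 (V=2.5609). Price 0.6471; hedge Δ=-0.1559, bond B=5.4790.
The time-0 hedge costs 0.6471, which is the no-arbitrage price.

(0,0): Delta=-0.1559 Bond=5.4790
(1,0): Delta=-0.8335 Bond=21.6824
(1,1): Delta=0.0000 Bond=0.0000
V0=0.6471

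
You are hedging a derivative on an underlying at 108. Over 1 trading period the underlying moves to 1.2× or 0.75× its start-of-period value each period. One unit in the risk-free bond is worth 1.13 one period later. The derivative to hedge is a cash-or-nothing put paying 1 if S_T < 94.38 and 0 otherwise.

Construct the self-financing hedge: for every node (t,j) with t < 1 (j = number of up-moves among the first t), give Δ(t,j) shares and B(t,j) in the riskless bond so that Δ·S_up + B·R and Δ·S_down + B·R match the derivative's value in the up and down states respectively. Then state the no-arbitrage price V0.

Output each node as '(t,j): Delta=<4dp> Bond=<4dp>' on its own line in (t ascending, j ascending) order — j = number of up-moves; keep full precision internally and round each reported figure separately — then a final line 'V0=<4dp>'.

Since d<R<u, set p* = (R−d)/(u−d) = 0.8444; price each node as the discounted p*-expectation of its children.
Terminal payoffs: V(1,0)=1.0000, V(1,1)=0.0000
Node (0,0) S=108.0000: V=(p*·0.0000+(1−p*)·1.0000)/1.13=0.1377; Δ=(0.0000−1.0000)/(129.6000−81.0000)=-0.0206; B=V−Δ·S=2.3599
The time-0 hedge costs 0.1377, which is the no-arbitrage price.

(0,0): Delta=-0.0206 Bond=2.3599
V0=0.1377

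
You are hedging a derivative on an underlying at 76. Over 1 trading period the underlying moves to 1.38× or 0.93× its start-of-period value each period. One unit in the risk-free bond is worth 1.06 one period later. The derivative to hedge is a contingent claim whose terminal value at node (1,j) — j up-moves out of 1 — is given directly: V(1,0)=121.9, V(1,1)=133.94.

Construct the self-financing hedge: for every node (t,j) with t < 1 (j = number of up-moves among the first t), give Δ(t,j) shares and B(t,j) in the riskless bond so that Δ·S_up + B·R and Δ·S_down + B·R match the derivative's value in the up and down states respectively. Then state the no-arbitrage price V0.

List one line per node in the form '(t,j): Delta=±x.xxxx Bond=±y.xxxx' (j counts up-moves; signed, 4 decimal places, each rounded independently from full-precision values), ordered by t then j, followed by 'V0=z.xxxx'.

No-arbitrage ⇒ martingale measure with p* = (R−d)/(u−d) = 0.2889.
Payoff layer (t=1): V(1,0)=121.9000, V(1,1)=133.9400
  t=0,j=0: stock 76.0000 → up 104.8800 (V=133.9400), down 70.6800 (V=121.9000). Price 118.2813; hedge Δ=0.3520, bond B=91.5258.
Check: Δ(0,0)·S0 + B(0,0) = 118.2813 = V0.

(0,0): Delta=0.3520 Bond=91.5258
V0=118.2813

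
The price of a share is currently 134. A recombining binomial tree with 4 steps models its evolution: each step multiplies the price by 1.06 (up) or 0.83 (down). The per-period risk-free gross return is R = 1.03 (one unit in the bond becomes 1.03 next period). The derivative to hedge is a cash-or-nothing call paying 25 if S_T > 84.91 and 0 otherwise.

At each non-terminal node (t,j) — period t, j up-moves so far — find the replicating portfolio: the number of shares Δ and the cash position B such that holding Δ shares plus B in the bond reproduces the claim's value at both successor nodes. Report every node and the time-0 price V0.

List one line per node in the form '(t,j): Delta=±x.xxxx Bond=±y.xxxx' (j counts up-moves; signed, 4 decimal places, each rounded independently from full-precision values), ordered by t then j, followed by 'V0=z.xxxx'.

(0,0): Delta=0.0329 Bond=17.6195
(1,0): Delta=0.2090 Bond=-1.4291
(1,1): Delta=0.0123 Bond=21.0847
(2,0): Delta=0.9941 Bond=-73.9466
(2,1): Delta=0.1168 Bond=9.3992
(2,2): Delta=0.0000 Bond=23.5649
(3,0): Delta=0.0000 Bond=0.0000
(3,1): Delta=1.1108 Bond=-87.5897
(3,2): Delta=0.0000 Bond=24.2718
(3,3): Delta=0.0000 Bond=24.2718
V0=22.0343

Risk-neutral probability p* = (R−d)/(u−d) = (1.03−0.83)/(1.06−0.83) = 0.8696.
Terminal payoffs: V(4,0)=0.0000, V(4,1)=0.0000, V(4,2)=25.0000, V(4,3)=25.0000, V(4,4)=25.0000
  t=3,j=0: stock 76.6195 → up 81.2166 (V=0.0000), down 63.5942 (V=0.0000). Price 0.0000; hedge Δ=0.0000, bond B=0.0000.
  t=3,j=1: stock 97.8514 → up 103.7224 (V=25.0000), down 81.2166 (V=0.0000). Price 21.1060; hedge Δ=1.1108, bond B=-87.5897.
  t=3,j=2: stock 124.9668 → up 132.4648 (V=25.0000), down 103.7224 (V=25.0000). Price 24.2718; hedge Δ=0.0000, bond B=24.2718.
  t=3,j=3: stock 159.5961 → up 169.1719 (V=25.0000), down 132.4648 (V=25.0000). Price 24.2718; hedge Δ=0.0000, bond B=24.2718.
  t=2,j=0: stock 92.3126 → up 97.8514 (V=21.1060), down 76.6195 (V=0.0000). Price 17.8184; hedge Δ=0.9941, bond B=-73.9466.
  t=2,j=1: stock 117.8932 → up 124.9668 (V=24.2718), down 97.8514 (V=21.1060). Price 23.1640; hedge Δ=0.1168, bond B=9.3992.
  t=2,j=2: stock 150.5624 → up 159.5961 (V=24.2718), down 124.9668 (V=24.2718). Price 23.5649; hedge Δ=0.0000, bond B=23.5649.
  t=1,j=0: stock 111.2200 → up 117.8932 (V=23.1640), down 92.3126 (V=17.8184). Price 21.8124; hedge Δ=0.2090, bond B=-1.4291.
  t=1,j=1: stock 142.0400 → up 150.5624 (V=23.5649), down 117.8932 (V=23.1640). Price 22.8278; hedge Δ=0.0123, bond B=21.0847.
  t=0,j=0: stock 134.0000 → up 142.0400 (V=22.8278), down 111.2200 (V=21.8124). Price 22.0343; hedge Δ=0.0329, bond B=17.6195.
The time-0 hedge costs 22.0343, which is the no-arbitrage price.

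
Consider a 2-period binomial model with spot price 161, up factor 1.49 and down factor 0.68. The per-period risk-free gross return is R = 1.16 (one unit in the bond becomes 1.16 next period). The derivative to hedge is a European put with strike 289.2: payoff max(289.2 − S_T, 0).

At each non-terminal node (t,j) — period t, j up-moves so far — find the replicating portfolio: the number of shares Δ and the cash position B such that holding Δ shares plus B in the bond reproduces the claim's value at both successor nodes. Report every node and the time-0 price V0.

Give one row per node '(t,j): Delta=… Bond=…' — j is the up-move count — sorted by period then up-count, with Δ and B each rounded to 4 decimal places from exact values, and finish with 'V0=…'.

(0,0): Delta=-0.7327 Bond=189.6950
(1,0): Delta=-1.0000 Bond=249.3103
(1,1): Delta=-0.6488 Bond=199.9270
V0=71.7305

Since d<R<u, set p* = (R−d)/(u−d) = 0.5926; price each node as the discounted p*-expectation of its children.
Terminal values V(2,·): V(2,0)=214.7536, V(2,1)=126.0748, V(2,2)=0.0000
(1,0): S=109.4800. Δ = (V_up−V_dn)/(S_up−S_dn) = (126.0748−214.7536)/(163.1252−74.4464) = -1.0000. V = [p*·126.0748 + (1−p*)·214.7536]/1.16 = 139.8303. B = V − Δ·S = 249.3103.
(1,1): S=239.8900. Δ = (V_up−V_dn)/(S_up−S_dn) = (0.0000−126.0748)/(357.4361−163.1252) = -0.6488. V = [p*·0.0000 + (1−p*)·126.0748]/1.16 = 44.2791. B = V − Δ·S = 199.9270.
(0,0): S=161.0000. Δ = (V_up−V_dn)/(S_up−S_dn) = (44.2791−139.8303)/(239.8900−109.4800) = -0.7327. V = [p*·44.2791 + (1−p*)·139.8303]/1.16 = 71.7305. B = V − Δ·S = 189.6950.
Check: Δ(0,0)·S0 + B(0,0) = 71.7305 = V0.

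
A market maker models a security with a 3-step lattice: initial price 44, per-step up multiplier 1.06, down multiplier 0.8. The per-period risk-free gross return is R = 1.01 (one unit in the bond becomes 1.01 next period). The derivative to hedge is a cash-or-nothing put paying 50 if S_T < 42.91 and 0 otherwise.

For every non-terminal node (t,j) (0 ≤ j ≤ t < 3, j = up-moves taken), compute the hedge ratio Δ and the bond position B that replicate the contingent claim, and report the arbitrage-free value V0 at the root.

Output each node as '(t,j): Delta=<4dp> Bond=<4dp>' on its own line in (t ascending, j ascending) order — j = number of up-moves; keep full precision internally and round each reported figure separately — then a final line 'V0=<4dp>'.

No-arbitrage ⇒ martingale measure with p* = (R−d)/(u−d) = 0.8077.
Terminal values V(3,·): V(3,0)=50.0000, V(3,1)=50.0000, V(3,2)=50.0000, V(3,3)=0.0000
Node (2,0) S=28.1600: V=(p*·50.0000+(1−p*)·50.0000)/1.01=49.5050; Δ=(50.0000−50.0000)/(29.8496−22.5280)=0.0000; B=V−Δ·S=49.5050
Node (2,1) S=37.3120: V=(p*·50.0000+(1−p*)·50.0000)/1.01=49.5050; Δ=(50.0000−50.0000)/(39.5507−29.8496)=0.0000; B=V−Δ·S=49.5050
Node (2,2) S=49.4384: V=(p*·0.0000+(1−p*)·50.0000)/1.01=9.5202; Δ=(0.0000−50.0000)/(52.4047−39.5507)=-3.8898; B=V−Δ·S=201.8279
Node (1,0) S=35.2000: V=(p*·49.5050+(1−p*)·49.5050)/1.01=49.0148; Δ=(49.5050−49.5050)/(37.3120−28.1600)=0.0000; B=V−Δ·S=49.0148
Node (1,1) S=46.6400: V=(p*·9.5202+(1−p*)·49.5050)/1.01=17.0392; Δ=(9.5202−49.5050)/(49.4384−37.3120)=-3.2973; B=V−Δ·S=170.8267
Node (0,0) S=44.0000: V=(p*·17.0392+(1−p*)·49.0148)/1.01=22.9587; Δ=(17.0392−49.0148)/(46.6400−35.2000)=-2.7951; B=V−Δ·S=145.9419
Each (Δ,B) replicates both successor values, so the strategy is self-financing and V0 is arbitrage-free.

(0,0): Delta=-2.7951 Bond=145.9419
(1,0): Delta=0.0000 Bond=49.0148
(1,1): Delta=-3.2973 Bond=170.8267
(2,0): Delta=0.0000 Bond=49.5050
(2,1): Delta=0.0000 Bond=49.5050
(2,2): Delta=-3.8898 Bond=201.8279
V0=22.9587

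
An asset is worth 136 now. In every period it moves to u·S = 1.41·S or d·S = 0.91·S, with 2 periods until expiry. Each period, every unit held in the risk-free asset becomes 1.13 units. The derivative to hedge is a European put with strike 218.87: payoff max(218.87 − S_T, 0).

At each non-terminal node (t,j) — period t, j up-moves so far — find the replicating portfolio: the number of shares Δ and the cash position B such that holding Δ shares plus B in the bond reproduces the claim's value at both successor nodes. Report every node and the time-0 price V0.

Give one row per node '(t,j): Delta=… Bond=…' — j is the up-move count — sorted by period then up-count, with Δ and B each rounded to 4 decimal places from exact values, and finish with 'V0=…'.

(0,0): Delta=-0.7050 Bond=139.1021
(1,0): Delta=-1.0000 Bond=193.6903
(1,1): Delta=-0.4627 Bond=110.7247
V0=43.2174

The replicating-portfolio and risk-neutral prices coincide; use p* = (1.13−0.91)/(1.41−0.91) = 0.4400 for the latter.
Terminal values V(2,·): V(2,0)=106.2484, V(2,1)=44.3684, V(2,2)=0.0000
  t=1,j=0: stock 123.7600 → up 174.5016 (V=44.3684), down 112.6216 (V=106.2484). Price 69.9303; hedge Δ=-1.0000, bond B=193.6903.
  t=1,j=1: stock 191.7600 → up 270.3816 (V=0.0000), down 174.5016 (V=44.3684). Price 21.9879; hedge Δ=-0.4627, bond B=110.7247.
  t=0,j=0: stock 136.0000 → up 191.7600 (V=21.9879), down 123.7600 (V=69.9303). Price 43.2174; hedge Δ=-0.7050, bond B=139.1021.
The time-0 hedge costs 43.2174, which is the no-arbitrage price.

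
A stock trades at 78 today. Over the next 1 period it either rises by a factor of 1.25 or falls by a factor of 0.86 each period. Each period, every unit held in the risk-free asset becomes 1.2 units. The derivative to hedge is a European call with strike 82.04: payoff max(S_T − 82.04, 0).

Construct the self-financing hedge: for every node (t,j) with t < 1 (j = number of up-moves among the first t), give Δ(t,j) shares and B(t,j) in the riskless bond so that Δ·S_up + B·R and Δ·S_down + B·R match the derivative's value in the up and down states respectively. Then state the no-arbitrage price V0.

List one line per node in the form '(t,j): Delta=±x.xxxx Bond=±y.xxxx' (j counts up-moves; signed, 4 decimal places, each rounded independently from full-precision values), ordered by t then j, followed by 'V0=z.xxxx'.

No-arbitrage ⇒ martingale measure with p* = (R−d)/(u−d) = 0.8718.
At expiry t=1: V(1,0)=0.0000, V(1,1)=15.4600
Node (0,0) S=78.0000: V=(p*·15.4600+(1−p*)·0.0000)/1.2=11.2316; Δ=(15.4600−0.0000)/(97.5000−67.0800)=0.5082; B=V−Δ·S=-28.4094
Each (Δ,B) replicates both successor values, so the strategy is self-financing and V0 is arbitrage-free.

(0,0): Delta=0.5082 Bond=-28.4094
V0=11.2316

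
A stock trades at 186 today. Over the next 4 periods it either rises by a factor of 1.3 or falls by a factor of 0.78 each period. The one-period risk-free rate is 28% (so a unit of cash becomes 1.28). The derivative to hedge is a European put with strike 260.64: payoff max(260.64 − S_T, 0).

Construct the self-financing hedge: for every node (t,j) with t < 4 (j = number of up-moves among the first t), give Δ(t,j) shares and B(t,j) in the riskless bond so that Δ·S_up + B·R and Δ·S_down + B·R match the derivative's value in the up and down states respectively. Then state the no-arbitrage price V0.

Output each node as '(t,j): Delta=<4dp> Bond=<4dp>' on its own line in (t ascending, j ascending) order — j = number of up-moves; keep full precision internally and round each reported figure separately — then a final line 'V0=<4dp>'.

(0,0): Delta=-0.0381 Bond=7.3145
(1,0): Delta=-0.5654 Bond=85.8611
(1,1): Delta=-0.0255 Bond=6.3026
(2,0): Delta=-1.0000 Bond=159.0820
(2,1): Delta=-0.5550 Bond=107.9351
(2,2): Delta=-0.0128 Bond=4.0727
(3,0): Delta=-1.0000 Bond=203.6250
(3,1): Delta=-1.0000 Bond=203.6250
(3,2): Delta=-0.5443 Bond=135.5382
(3,3): Delta=0.0000 Bond=0.0000
V0=0.2242

The replicating-portfolio and risk-neutral prices coincide; use p* = (1.28−0.78)/(1.3−0.78) = 0.9615 for the latter.
At expiry t=4: V(4,0)=191.7920, V(4,1)=145.8933, V(4,2)=69.3955, V(4,3)=0.0000, V(4,4)=0.0000
  t=3,j=0: stock 88.2667 → up 114.7467 (V=145.8933), down 68.8480 (V=191.7920). Price 115.3583; hedge Δ=-1.0000, bond B=203.6250.
  t=3,j=1: stock 147.1111 → up 191.2445 (V=69.3955), down 114.7467 (V=145.8933). Price 56.5139; hedge Δ=-1.0000, bond B=203.6250.
  t=3,j=2: stock 245.1852 → up 318.7408 (V=0.0000), down 191.2445 (V=69.3955). Price 2.0852; hedge Δ=-0.5443, bond B=135.5382.
  t=3,j=3: stock 408.6420 → up 531.2346 (V=0.0000), down 318.7408 (V=0.0000). Price 0.0000; hedge Δ=0.0000, bond B=0.0000.
  t=2,j=0: stock 113.1624 → up 147.1111 (V=56.5139), down 88.2667 (V=115.3583). Price 45.9196; hedge Δ=-1.0000, bond B=159.0820.
  t=2,j=1: stock 188.6040 → up 245.1852 (V=2.0852), down 147.1111 (V=56.5139). Price 3.2645; hedge Δ=-0.5550, bond B=107.9351.
  t=2,j=2: stock 314.3400 → up 408.6420 (V=0.0000), down 245.1852 (V=2.0852). Price 0.0627; hedge Δ=-0.0128, bond B=4.0727.
  t=1,j=0: stock 145.0800 → up 188.6040 (V=3.2645), down 113.1624 (V=45.9196). Price 3.8321; hedge Δ=-0.5654, bond B=85.8611.
  t=1,j=1: stock 241.8000 → up 314.3400 (V=0.0627), down 188.6040 (V=3.2645). Price 0.1452; hedge Δ=-0.0255, bond B=6.3026.
  t=0,j=0: stock 186.0000 → up 241.8000 (V=0.1452), down 145.0800 (V=3.8321). Price 0.2242; hedge Δ=-0.0381, bond B=7.3145.
The time-0 hedge costs 0.2242, which is the no-arbitrage price.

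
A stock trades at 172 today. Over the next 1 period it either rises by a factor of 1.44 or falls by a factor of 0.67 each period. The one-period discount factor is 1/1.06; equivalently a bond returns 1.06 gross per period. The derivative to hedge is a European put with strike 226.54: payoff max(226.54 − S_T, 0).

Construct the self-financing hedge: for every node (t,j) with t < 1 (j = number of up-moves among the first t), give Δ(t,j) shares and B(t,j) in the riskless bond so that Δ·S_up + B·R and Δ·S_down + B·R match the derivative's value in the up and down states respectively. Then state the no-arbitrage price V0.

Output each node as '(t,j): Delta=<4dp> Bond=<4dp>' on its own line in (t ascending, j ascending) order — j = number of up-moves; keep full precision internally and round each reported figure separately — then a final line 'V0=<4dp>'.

Risk-neutral probability p* = (R−d)/(u−d) = (1.06−0.67)/(1.44−0.67) = 0.5065.
Terminal values V(1,·): V(1,0)=111.3000, V(1,1)=0.0000
Node (0,0) S=172.0000: V=(p*·0.0000+(1−p*)·111.3000)/1.06=51.8182; Δ=(0.0000−111.3000)/(247.6800−115.2400)=-0.8404; B=V−Δ·S=196.3636
Each (Δ,B) replicates both successor values, so the strategy is self-financing and V0 is arbitrage-free.

(0,0): Delta=-0.8404 Bond=196.3636
V0=51.8182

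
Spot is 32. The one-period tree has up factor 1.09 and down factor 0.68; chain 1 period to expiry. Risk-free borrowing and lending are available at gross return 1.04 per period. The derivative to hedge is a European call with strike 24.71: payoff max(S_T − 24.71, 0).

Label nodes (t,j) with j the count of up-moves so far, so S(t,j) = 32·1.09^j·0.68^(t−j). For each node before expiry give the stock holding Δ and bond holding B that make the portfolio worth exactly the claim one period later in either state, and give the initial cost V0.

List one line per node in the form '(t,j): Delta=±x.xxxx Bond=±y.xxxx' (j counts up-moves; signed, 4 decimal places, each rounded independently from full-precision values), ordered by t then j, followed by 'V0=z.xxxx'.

Under the risk-neutral measure, an up-move has probability p* = (R−d)/(u−d) = 0.8780 and values discount at R = 1.04.
Payoff layer (t=1): V(1,0)=0.0000, V(1,1)=10.1700
  t=0,j=0: stock 32.0000 → up 34.8800 (V=10.1700), down 21.7600 (V=0.0000). Price 8.5863; hedge Δ=0.7752, bond B=-16.2186.
Root portfolio cost Δ·32+B reproduces V0=8.5863.

(0,0): Delta=0.7752 Bond=-16.2186
V0=8.5863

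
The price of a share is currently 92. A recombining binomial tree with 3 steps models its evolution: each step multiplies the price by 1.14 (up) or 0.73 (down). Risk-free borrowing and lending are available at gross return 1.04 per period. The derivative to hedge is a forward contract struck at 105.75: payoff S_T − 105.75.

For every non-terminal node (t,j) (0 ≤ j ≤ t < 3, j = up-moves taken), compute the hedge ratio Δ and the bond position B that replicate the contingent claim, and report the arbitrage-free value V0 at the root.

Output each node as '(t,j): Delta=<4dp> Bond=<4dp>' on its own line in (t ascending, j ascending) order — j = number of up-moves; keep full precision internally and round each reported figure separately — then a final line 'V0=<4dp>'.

The replicating-portfolio and risk-neutral prices coincide; use p* = (1.04−0.73)/(1.14−0.73) = 0.7561 for the latter.
Terminal values V(3,·): V(3,0)=-69.9604, V(3,1)=-49.8594, V(3,2)=-18.4689, V(3,3)=30.5520
(2,0): S=49.0268. Δ = (V_up−V_dn)/(S_up−S_dn) = (-49.8594−-69.9604)/(55.8906−35.7896) = 1.0000. V = [p*·-49.8594 + (1−p*)·-69.9604]/1.04 = -52.6559. B = V − Δ·S = -101.6827.
(2,1): S=76.5624. Δ = (V_up−V_dn)/(S_up−S_dn) = (-18.4689−-49.8594)/(87.2811−55.8906) = 1.0000. V = [p*·-18.4689 + (1−p*)·-49.8594]/1.04 = -25.1203. B = V − Δ·S = -101.6827.
(2,2): S=119.5632. Δ = (V_up−V_dn)/(S_up−S_dn) = (30.5520−-18.4689)/(136.3020−87.2811) = 1.0000. V = [p*·30.5520 + (1−p*)·-18.4689]/1.04 = 17.8805. B = V − Δ·S = -101.6827.
(1,0): S=67.1600. Δ = (V_up−V_dn)/(S_up−S_dn) = (-25.1203−-52.6559)/(76.5624−49.0268) = 1.0000. V = [p*·-25.1203 + (1−p*)·-52.6559]/1.04 = -30.6118. B = V − Δ·S = -97.7718.
(1,1): S=104.8800. Δ = (V_up−V_dn)/(S_up−S_dn) = (17.8805−-25.1203)/(119.5632−76.5624) = 1.0000. V = [p*·17.8805 + (1−p*)·-25.1203]/1.04 = 7.1082. B = V − Δ·S = -97.7718.
(0,0): S=92.0000. Δ = (V_up−V_dn)/(S_up−S_dn) = (7.1082−-30.6118)/(104.8800−67.1600) = 1.0000. V = [p*·7.1082 + (1−p*)·-30.6118]/1.04 = -2.0114. B = V − Δ·S = -94.0114.
The time-0 hedge costs -2.0114, which is the no-arbitrage price.

(0,0): Delta=1.0000 Bond=-94.0114
(1,0): Delta=1.0000 Bond=-97.7718
(1,1): Delta=1.0000 Bond=-97.7718
(2,0): Delta=1.0000 Bond=-101.6827
(2,1): Delta=1.0000 Bond=-101.6827
(2,2): Delta=1.0000 Bond=-101.6827
V0=-2.0114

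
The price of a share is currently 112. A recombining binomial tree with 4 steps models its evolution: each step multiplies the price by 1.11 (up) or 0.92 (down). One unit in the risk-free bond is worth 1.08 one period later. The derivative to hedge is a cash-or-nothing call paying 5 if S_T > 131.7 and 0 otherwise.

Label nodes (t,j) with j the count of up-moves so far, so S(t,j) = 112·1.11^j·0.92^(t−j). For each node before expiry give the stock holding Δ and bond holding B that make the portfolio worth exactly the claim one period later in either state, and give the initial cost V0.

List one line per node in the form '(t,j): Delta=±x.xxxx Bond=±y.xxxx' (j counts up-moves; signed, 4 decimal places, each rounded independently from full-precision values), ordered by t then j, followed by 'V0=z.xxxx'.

Since d<R<u, set p* = (R−d)/(u−d) = 0.8421; price each node as the discounted p*-expectation of its children.
At expiry t=4: V(4,0)=0.0000, V(4,1)=0.0000, V(4,2)=0.0000, V(4,3)=5.0000, V(4,4)=5.0000
(3,0): S=87.2131. Δ = (V_up−V_dn)/(S_up−S_dn) = (0.0000−0.0000)/(96.8065−80.2360) = 0.0000. V = [p*·0.0000 + (1−p*)·0.0000]/1.08 = 0.0000. B = V − Δ·S = 0.0000.
(3,1): S=105.2244. Δ = (V_up−V_dn)/(S_up−S_dn) = (0.0000−0.0000)/(116.7991−96.8065) = 0.0000. V = [p*·0.0000 + (1−p*)·0.0000]/1.08 = 0.0000. B = V − Δ·S = 0.0000.
(3,2): S=126.9556. Δ = (V_up−V_dn)/(S_up−S_dn) = (5.0000−0.0000)/(140.9207−116.7991) = 0.2073. V = [p*·5.0000 + (1−p*)·0.0000]/1.08 = 3.8986. B = V − Δ·S = -22.4172.
(3,3): S=153.1747. Δ = (V_up−V_dn)/(S_up−S_dn) = (5.0000−5.0000)/(170.0239−140.9207) = 0.0000. V = [p*·5.0000 + (1−p*)·5.0000]/1.08 = 4.6296. B = V − Δ·S = 4.6296.
(2,0): S=94.7968. Δ = (V_up−V_dn)/(S_up−S_dn) = (0.0000−0.0000)/(105.2244−87.2131) = 0.0000. V = [p*·0.0000 + (1−p*)·0.0000]/1.08 = 0.0000. B = V − Δ·S = 0.0000.
(2,1): S=114.3744. Δ = (V_up−V_dn)/(S_up−S_dn) = (3.8986−0.0000)/(126.9556−105.2244) = 0.1794. V = [p*·3.8986 + (1−p*)·0.0000]/1.08 = 3.0399. B = V − Δ·S = -17.4793.
(2,2): S=137.9952. Δ = (V_up−V_dn)/(S_up−S_dn) = (4.6296−3.8986)/(153.1747−126.9556) = 0.0279. V = [p*·4.6296 + (1−p*)·3.8986]/1.08 = 4.1798. B = V − Δ·S = 0.3325.
(1,0): S=103.0400. Δ = (V_up−V_dn)/(S_up−S_dn) = (3.0399−0.0000)/(114.3744−94.7968) = 0.1553. V = [p*·3.0399 + (1−p*)·0.0000]/1.08 = 2.3703. B = V − Δ·S = -13.6291.
(1,1): S=124.3200. Δ = (V_up−V_dn)/(S_up−S_dn) = (4.1798−3.0399)/(137.9952−114.3744) = 0.0483. V = [p*·4.1798 + (1−p*)·3.0399]/1.08 = 3.7035. B = V − Δ·S = -2.2962.
(0,0): S=112.0000. Δ = (V_up−V_dn)/(S_up−S_dn) = (3.7035−2.3703)/(124.3200−103.0400) = 0.0627. V = [p*·3.7035 + (1−p*)·2.3703]/1.08 = 3.2343. B = V − Δ·S = -3.7830.
Each (Δ,B) replicates both successor values, so the strategy is self-financing and V0 is arbitrage-free.

(0,0): Delta=0.0627 Bond=-3.7830
(1,0): Delta=0.1553 Bond=-13.6291
(1,1): Delta=0.0483 Bond=-2.2962
(2,0): Delta=0.0000 Bond=0.0000
(2,1): Delta=0.1794 Bond=-17.4793
(2,2): Delta=0.0279 Bond=0.3325
(3,0): Delta=0.0000 Bond=0.0000
(3,1): Delta=0.0000 Bond=0.0000
(3,2): Delta=0.2073 Bond=-22.4172
(3,3): Delta=0.0000 Bond=4.6296
V0=3.2343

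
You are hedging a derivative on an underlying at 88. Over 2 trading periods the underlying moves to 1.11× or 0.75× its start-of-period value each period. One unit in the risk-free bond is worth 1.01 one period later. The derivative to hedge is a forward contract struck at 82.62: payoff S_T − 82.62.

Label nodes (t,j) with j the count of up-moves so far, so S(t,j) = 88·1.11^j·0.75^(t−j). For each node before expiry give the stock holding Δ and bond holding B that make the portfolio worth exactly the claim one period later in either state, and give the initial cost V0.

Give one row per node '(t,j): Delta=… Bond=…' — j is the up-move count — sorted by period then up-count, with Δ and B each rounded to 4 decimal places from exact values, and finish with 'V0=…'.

(0,0): Delta=1.0000 Bond=-80.9921
(1,0): Delta=1.0000 Bond=-81.8020
(1,1): Delta=1.0000 Bond=-81.8020
V0=7.0079

Since d<R<u, set p* = (R−d)/(u−d) = 0.7222; price each node as the discounted p*-expectation of its children.
At expiry t=2: V(2,0)=-33.1200, V(2,1)=-9.3600, V(2,2)=25.8048
Node (1,0) S=66.0000: V=(p*·-9.3600+(1−p*)·-33.1200)/1.01=-15.8020; Δ=(-9.3600−-33.1200)/(73.2600−49.5000)=1.0000; B=V−Δ·S=-81.8020
Node (1,1) S=97.6800: V=(p*·25.8048+(1−p*)·-9.3600)/1.01=15.8780; Δ=(25.8048−-9.3600)/(108.4248−73.2600)=1.0000; B=V−Δ·S=-81.8020
Node (0,0) S=88.0000: V=(p*·15.8780+(1−p*)·-15.8020)/1.01=7.0079; Δ=(15.8780−-15.8020)/(97.6800−66.0000)=1.0000; B=V−Δ·S=-80.9921
Check: Δ(0,0)·S0 + B(0,0) = 7.0079 = V0.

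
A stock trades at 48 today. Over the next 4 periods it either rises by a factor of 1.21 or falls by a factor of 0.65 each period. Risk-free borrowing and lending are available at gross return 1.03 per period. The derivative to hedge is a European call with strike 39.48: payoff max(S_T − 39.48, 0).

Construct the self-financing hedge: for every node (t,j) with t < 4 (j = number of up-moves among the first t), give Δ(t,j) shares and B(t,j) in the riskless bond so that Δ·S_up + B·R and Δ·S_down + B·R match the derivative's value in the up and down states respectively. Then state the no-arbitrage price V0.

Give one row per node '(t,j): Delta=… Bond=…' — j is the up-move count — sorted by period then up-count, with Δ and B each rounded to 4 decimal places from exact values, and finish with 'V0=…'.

No-arbitrage ⇒ martingale measure with p* = (R−d)/(u−d) = 0.6786.
At expiry t=4: V(4,0)=0.0000, V(4,1)=0.0000, V(4,2)=0.0000, V(4,3)=15.7927, V(4,4)=63.4123
(3,0): S=13.1820. Δ = (V_up−V_dn)/(S_up−S_dn) = (0.0000−0.0000)/(15.9502−8.5683) = 0.0000. V = [p*·0.0000 + (1−p*)·0.0000]/1.03 = 0.0000. B = V − Δ·S = 0.0000.
(3,1): S=24.5388. Δ = (V_up−V_dn)/(S_up−S_dn) = (0.0000−0.0000)/(29.6919−15.9502) = 0.0000. V = [p*·0.0000 + (1−p*)·0.0000]/1.03 = 0.0000. B = V − Δ·S = 0.0000.
(3,2): S=45.6799. Δ = (V_up−V_dn)/(S_up−S_dn) = (15.7927−0.0000)/(55.2727−29.6919) = 0.6174. V = [p*·15.7927 + (1−p*)·0.0000]/1.03 = 10.4043. B = V − Δ·S = -17.7969.
(3,3): S=85.0349. Δ = (V_up−V_dn)/(S_up−S_dn) = (63.4123−15.7927)/(102.8923−55.2727) = 1.0000. V = [p*·63.4123 + (1−p*)·15.7927]/1.03 = 46.7048. B = V − Δ·S = -38.3301.
(2,0): S=20.2800. Δ = (V_up−V_dn)/(S_up−S_dn) = (0.0000−0.0000)/(24.5388−13.1820) = 0.0000. V = [p*·0.0000 + (1−p*)·0.0000]/1.03 = 0.0000. B = V − Δ·S = 0.0000.
(2,1): S=37.7520. Δ = (V_up−V_dn)/(S_up−S_dn) = (10.4043−0.0000)/(45.6799−24.5388) = 0.4921. V = [p*·10.4043 + (1−p*)·0.0000]/1.03 = 6.8545. B = V − Δ·S = -11.7247.
(2,2): S=70.2768. Δ = (V_up−V_dn)/(S_up−S_dn) = (46.7048−10.4043)/(85.0349−45.6799) = 0.9224. V = [p*·46.7048 + (1−p*)·10.4043]/1.03 = 34.0163. B = V − Δ·S = -30.8060.
(1,0): S=31.2000. Δ = (V_up−V_dn)/(S_up−S_dn) = (6.8545−0.0000)/(37.7520−20.2800) = 0.3923. V = [p*·6.8545 + (1−p*)·0.0000]/1.03 = 4.5158. B = V − Δ·S = -7.7243.
(1,1): S=58.0800. Δ = (V_up−V_dn)/(S_up−S_dn) = (34.0163−6.8545)/(70.2768−37.7520) = 0.8351. V = [p*·34.0163 + (1−p*)·6.8545]/1.03 = 24.5492. B = V − Δ·S = -23.9541.
(0,0): S=48.0000. Δ = (V_up−V_dn)/(S_up−S_dn) = (24.5492−4.5158)/(58.0800−31.2000) = 0.7453. V = [p*·24.5492 + (1−p*)·4.5158]/1.03 = 17.5824. B = V − Δ·S = -18.1916.
Root portfolio cost Δ·48+B reproduces V0=17.5824.

(0,0): Delta=0.7453 Bond=-18.1916
(1,0): Delta=0.3923 Bond=-7.7243
(1,1): Delta=0.8351 Bond=-23.9541
(2,0): Delta=0.0000 Bond=0.0000
(2,1): Delta=0.4921 Bond=-11.7247
(2,2): Delta=0.9224 Bond=-30.8060
(3,0): Delta=0.0000 Bond=0.0000
(3,1): Delta=0.0000 Bond=0.0000
(3,2): Delta=0.6174 Bond=-17.7969
(3,3): Delta=1.0000 Bond=-38.3301
V0=17.5824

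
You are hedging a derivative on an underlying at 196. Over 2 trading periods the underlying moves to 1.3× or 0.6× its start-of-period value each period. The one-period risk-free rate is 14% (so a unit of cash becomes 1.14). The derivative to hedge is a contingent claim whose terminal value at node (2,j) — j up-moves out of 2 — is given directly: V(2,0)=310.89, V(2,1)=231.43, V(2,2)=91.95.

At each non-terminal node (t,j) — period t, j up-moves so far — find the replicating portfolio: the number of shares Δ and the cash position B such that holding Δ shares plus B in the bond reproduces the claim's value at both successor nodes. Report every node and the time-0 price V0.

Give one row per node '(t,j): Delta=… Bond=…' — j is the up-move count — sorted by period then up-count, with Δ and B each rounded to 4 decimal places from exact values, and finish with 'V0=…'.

Risk-neutral probability p* = (R−d)/(u−d) = (1.14−0.6)/(1.3−0.6) = 0.7714.
Terminal values V(2,·): V(2,0)=310.8900, V(2,1)=231.4300, V(2,2)=91.9500
  t=1,j=0: stock 117.6000 → up 152.8800 (V=231.4300), down 70.5600 (V=310.8900). Price 218.9406; hedge Δ=-0.9653, bond B=332.4549.
  t=1,j=1: stock 254.8000 → up 331.2400 (V=91.9500), down 152.8800 (V=231.4300). Price 108.6238; hedge Δ=-0.7820, bond B=307.8810.
  t=0,j=0: stock 196.0000 → up 254.8000 (V=108.6238), down 117.6000 (V=218.9406). Price 117.4027; hedge Δ=-0.8041, bond B=274.9981.
Check: Δ(0,0)·S0 + B(0,0) = 117.4027 = V0.

(0,0): Delta=-0.8041 Bond=274.9981
(1,0): Delta=-0.9653 Bond=332.4549
(1,1): Delta=-0.7820 Bond=307.8810
V0=117.4027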